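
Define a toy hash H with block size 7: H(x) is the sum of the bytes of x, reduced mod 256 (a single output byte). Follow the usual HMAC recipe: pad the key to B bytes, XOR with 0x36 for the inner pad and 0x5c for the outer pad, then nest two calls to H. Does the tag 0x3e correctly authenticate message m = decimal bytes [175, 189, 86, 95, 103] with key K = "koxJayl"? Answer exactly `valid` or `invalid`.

valid

Key "koxJayl" = 6b 6f 78 4a 61 79 6c is exactly B = 7 bytes: K' = 6b 6f 78 4a 61 79 6c.
K' ⊕ ipad = 5d 59 4e 7c 57 4f 5a; K' ⊕ opad = 37 33 24 16 3d 25 30.
Inner hash: sum = 93+89+78+124+87+79+90+175+189+86+95+103 = 1288; mod 256 = 8 → 08.
Outer hash (recomputed tag): sum = 55+51+36+22+61+37+48+8 = 318; mod 256 = 62 → 3e.
Recomputed tag = 3e; claimed = 3e → match.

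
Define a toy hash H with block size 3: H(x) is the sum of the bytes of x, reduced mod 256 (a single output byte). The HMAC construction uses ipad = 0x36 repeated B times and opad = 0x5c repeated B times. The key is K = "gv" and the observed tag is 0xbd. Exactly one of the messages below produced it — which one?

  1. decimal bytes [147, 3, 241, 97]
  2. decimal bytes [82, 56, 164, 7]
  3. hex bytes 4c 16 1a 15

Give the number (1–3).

2

Key "gv" = 67 76 is 2 bytes ≤ B = 3; zero-pad to 3 bytes: K' = 67 76 00.
K' ⊕ ipad = 51 40 36; K' ⊕ opad = 3b 2a 5c.
m1: inner = H(51 40 36 93 03 f1 61) = af; tag = H(3b 2a 5c af) = 70
m2: inner = H(51 40 36 52 38 a4 07) = fc; tag = H(3b 2a 5c fc) = bd ← matches
m3: inner = H(51 40 36 4c 16 1a 15) = 58; tag = H(3b 2a 5c 58) = 19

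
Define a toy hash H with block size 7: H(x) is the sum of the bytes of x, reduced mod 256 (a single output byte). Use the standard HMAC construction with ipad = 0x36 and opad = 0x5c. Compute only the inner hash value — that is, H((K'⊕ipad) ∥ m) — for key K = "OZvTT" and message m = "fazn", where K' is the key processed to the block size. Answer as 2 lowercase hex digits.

04

Key "OZvTT" = 4f 5a 76 54 54 is 5 bytes ≤ B = 7; zero-pad to 7 bytes: K' = 4f 5a 76 54 54 00 00.
K' ⊕ ipad = 79 6c 40 62 62 36 36.
Inner input = 79 6c 40 62 62 36 36 ∥ 66 61 7a 6e.
Inner hash: sum = 121+108+64+98+98+54+54+102+97+122+110 = 1028; mod 256 = 4 → 04.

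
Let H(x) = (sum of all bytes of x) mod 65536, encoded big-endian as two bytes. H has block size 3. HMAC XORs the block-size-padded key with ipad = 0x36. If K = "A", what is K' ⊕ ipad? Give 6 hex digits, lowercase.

773636

Key "A" = 41 is 1 byte ≤ B = 3; zero-pad to 3 bytes: K' = 41 00 00.
XOR each byte with 0x36: 41⊕36=77, 00⊕36=36, 00⊕36=36.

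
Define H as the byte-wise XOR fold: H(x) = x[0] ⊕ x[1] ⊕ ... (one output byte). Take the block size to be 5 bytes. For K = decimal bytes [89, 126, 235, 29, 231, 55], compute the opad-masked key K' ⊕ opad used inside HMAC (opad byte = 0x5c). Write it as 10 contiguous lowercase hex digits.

5d5c5c5c5c

Key decimal bytes [89, 126, 235, 29, 231, 55] = 59 7e eb 1d e7 37 is 6 bytes > B = 5, so hash it first: H(key) = 01, then zero-pad to 5 bytes: K' = 01 00 00 00 00.
XOR each byte with 0x5c: 01⊕5c=5d, 00⊕5c=5c, 00⊕5c=5c, 00⊕5c=5c, 00⊕5c=5c.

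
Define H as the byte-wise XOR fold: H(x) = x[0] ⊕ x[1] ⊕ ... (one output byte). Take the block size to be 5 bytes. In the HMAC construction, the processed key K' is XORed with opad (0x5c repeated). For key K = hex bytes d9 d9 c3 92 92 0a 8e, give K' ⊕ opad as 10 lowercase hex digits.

Key hex bytes d9 d9 c3 92 92 0a 8e is 7 bytes > B = 5, so hash it first: H(key) = 47, then zero-pad to 5 bytes: K' = 47 00 00 00 00.
XOR each byte with 0x5c: 47⊕5c=1b, 00⊕5c=5c, 00⊕5c=5c, 00⊕5c=5c, 00⊕5c=5c.

1b5c5c5c5c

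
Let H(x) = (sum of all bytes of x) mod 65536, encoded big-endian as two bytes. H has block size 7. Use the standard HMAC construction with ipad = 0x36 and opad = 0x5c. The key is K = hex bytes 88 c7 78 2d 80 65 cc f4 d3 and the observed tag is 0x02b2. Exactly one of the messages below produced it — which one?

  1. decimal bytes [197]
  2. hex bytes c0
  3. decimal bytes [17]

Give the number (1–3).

2

Key hex bytes 88 c7 78 2d 80 65 cc f4 d3 is 9 bytes > B = 7, so hash it first: H(key) = 05 6c, then zero-pad to 7 bytes: K' = 05 6c 00 00 00 00 00.
K' ⊕ ipad = 33 5a 36 36 36 36 36; K' ⊕ opad = 59 30 5c 5c 5c 5c 5c.
m1: inner = H(33 5a 36 36 36 36 36 c5) = 02 60; tag = H(59 30 5c 5c 5c 5c 5c 02 60) = 02b7
m2: inner = H(33 5a 36 36 36 36 36 c0) = 02 5b; tag = H(59 30 5c 5c 5c 5c 5c 02 5b) = 02b2 ← matches
m3: inner = H(33 5a 36 36 36 36 36 11) = 01 ac; tag = H(59 30 5c 5c 5c 5c 5c 01 ac) = 0302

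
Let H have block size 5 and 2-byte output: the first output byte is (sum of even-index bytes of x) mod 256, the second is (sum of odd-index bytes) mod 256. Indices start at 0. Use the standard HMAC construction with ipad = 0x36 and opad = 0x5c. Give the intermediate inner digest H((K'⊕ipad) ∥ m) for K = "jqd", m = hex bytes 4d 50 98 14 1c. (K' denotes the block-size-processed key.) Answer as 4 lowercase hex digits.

487e

Key "jqd" = 6a 71 64 is 3 bytes ≤ B = 5; zero-pad to 5 bytes: K' = 6a 71 64 00 00.
K' ⊕ ipad = 5c 47 52 36 36.
Inner input = 5c 47 52 36 36 ∥ 4d 50 98 14 1c.
Inner hash: even-index sum = 328 mod 256 = 72; odd-index sum = 382 mod 256 = 126 → 48 7e.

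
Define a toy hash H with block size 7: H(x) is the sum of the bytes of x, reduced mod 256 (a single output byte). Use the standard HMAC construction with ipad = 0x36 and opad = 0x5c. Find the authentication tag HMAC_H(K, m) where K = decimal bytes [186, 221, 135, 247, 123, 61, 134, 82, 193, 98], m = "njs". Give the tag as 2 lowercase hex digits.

Key decimal bytes [186, 221, 135, 247, 123, 61, 134, 82, 193, 98] = ba dd 87 f7 7b 3d 86 52 c1 62 is 10 bytes > B = 7, so hash it first: H(key) = c8, then zero-pad to 7 bytes: K' = c8 00 00 00 00 00 00.
K' ⊕ ipad = fe 36 36 36 36 36 36.  K' ⊕ opad = 94 5c 5c 5c 5c 5c 5c.
Inner input = (K'⊕ipad) ∥ m = fe 36 36 36 36 36 36 ∥ 6e 6a 73.
Inner hash: sum = 254+54+54+54+54+54+54+110+106+115 = 909; mod 256 = 141 → 8d.
Outer input = (K'⊕opad) ∥ inner = 94 5c 5c 5c 5c 5c 5c ∥ 8d.
Outer hash (tag): sum = 148+92+92+92+92+92+92+141 = 841; mod 256 = 73 → 49.

49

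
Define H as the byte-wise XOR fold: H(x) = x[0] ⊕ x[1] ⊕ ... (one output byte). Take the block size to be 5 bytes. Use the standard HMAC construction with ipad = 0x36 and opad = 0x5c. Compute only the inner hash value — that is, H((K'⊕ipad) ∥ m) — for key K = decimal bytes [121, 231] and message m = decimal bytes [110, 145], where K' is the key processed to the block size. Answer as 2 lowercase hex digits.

57

Key decimal bytes [121, 231] = 79 e7 is 2 bytes ≤ B = 5; zero-pad to 5 bytes: K' = 79 e7 00 00 00.
K' ⊕ ipad = 4f d1 36 36 36.
Inner input = 4f d1 36 36 36 ∥ 6e 91.
Inner hash: XOR 4f⊕d1⊕36⊕36⊕36⊕6e⊕91 = 57.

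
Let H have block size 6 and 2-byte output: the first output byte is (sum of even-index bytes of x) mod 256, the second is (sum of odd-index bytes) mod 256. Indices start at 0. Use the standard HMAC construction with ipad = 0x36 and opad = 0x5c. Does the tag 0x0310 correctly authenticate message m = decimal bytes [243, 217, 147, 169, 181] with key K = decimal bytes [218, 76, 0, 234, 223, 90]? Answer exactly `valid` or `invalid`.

Key decimal bytes [218, 76, 0, 234, 223, 90] = da 4c 00 ea df 5a is exactly B = 6 bytes: K' = da 4c 00 ea df 5a.
K' ⊕ ipad = ec 7a 36 dc e9 6c; K' ⊕ opad = 86 10 5c b6 83 06.
Inner hash: even-index sum = 1094 mod 256 = 70; odd-index sum = 836 mod 256 = 68 → 46 44.
Outer hash (recomputed tag): even-index sum = 427 mod 256 = 171; odd-index sum = 272 mod 256 = 16 → ab 10.
Recomputed tag = ab10; claimed = 0310 → mismatch.

invalid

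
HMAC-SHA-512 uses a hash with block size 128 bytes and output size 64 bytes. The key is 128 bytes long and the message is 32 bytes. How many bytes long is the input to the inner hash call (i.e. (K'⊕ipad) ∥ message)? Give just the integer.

160

Key is 128 ≤ 128 bytes, zero-padded: |K'| = 128.
Inner input = (K'⊕ipad) ∥ m → 128 + 32 = 160 bytes.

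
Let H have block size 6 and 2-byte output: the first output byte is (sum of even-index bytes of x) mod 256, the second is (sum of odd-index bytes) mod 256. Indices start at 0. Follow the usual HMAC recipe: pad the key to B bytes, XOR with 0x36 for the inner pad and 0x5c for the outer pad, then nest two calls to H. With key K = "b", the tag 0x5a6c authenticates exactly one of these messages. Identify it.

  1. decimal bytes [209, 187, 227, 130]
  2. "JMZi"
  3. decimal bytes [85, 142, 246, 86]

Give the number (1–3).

Key "b" = 62 is 1 byte ≤ B = 6; zero-pad to 6 bytes: K' = 62 00 00 00 00 00.
K' ⊕ ipad = 54 36 36 36 36 36; K' ⊕ opad = 3e 5c 5c 5c 5c 5c.
m1: inner = H(54 36 36 36 36 36 d1 bb e3 82) = 74 df; tag = H(3e 5c 5c 5c 5c 5c 74 df) = 6af3
m2: inner = H(54 36 36 36 36 36 4a 4d 5a 69) = 64 58; tag = H(3e 5c 5c 5c 5c 5c 64 58) = 5a6c ← matches
m3: inner = H(54 36 36 36 36 36 55 8e f6 56) = 0b 86; tag = H(3e 5c 5c 5c 5c 5c 0b 86) = 019a

2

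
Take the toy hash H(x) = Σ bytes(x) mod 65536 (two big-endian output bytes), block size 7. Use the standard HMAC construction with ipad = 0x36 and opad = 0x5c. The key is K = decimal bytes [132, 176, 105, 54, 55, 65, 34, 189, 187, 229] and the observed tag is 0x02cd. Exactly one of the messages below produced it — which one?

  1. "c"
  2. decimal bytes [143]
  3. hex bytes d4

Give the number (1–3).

3

Key decimal bytes [132, 176, 105, 54, 55, 65, 34, 189, 187, 229] = 84 b0 69 36 37 41 22 bd bb e5 is 10 bytes > B = 7, so hash it first: H(key) = 04 ca, then zero-pad to 7 bytes: K' = 04 ca 00 00 00 00 00.
K' ⊕ ipad = 32 fc 36 36 36 36 36; K' ⊕ opad = 58 96 5c 5c 5c 5c 5c.
m1: inner = H(32 fc 36 36 36 36 36 63) = 02 9f; tag = H(58 96 5c 5c 5c 5c 5c 02 9f) = 035b
m2: inner = H(32 fc 36 36 36 36 36 8f) = 02 cb; tag = H(58 96 5c 5c 5c 5c 5c 02 cb) = 0387
m3: inner = H(32 fc 36 36 36 36 36 d4) = 03 10; tag = H(58 96 5c 5c 5c 5c 5c 03 10) = 02cd ← matches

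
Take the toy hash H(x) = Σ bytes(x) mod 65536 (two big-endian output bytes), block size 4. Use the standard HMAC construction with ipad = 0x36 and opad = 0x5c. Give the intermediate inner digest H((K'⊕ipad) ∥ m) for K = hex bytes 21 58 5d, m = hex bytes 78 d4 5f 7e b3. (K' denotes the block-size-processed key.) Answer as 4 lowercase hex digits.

0402

Key hex bytes 21 58 5d is 3 bytes ≤ B = 4; zero-pad to 4 bytes: K' = 21 58 5d 00.
K' ⊕ ipad = 17 6e 6b 36.
Inner input = 17 6e 6b 36 ∥ 78 d4 5f 7e b3.
Inner hash: sum = 23+110+107+54+120+212+95+126+179 = 1026 → 04 02.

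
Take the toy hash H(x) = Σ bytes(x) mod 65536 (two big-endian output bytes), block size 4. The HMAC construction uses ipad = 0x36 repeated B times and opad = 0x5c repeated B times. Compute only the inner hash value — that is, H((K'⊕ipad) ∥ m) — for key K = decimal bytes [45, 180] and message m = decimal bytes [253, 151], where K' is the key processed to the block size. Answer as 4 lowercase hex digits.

Key decimal bytes [45, 180] = 2d b4 is 2 bytes ≤ B = 4; zero-pad to 4 bytes: K' = 2d b4 00 00.
K' ⊕ ipad = 1b 82 36 36.
Inner input = 1b 82 36 36 ∥ fd 97.
Inner hash: sum = 27+130+54+54+253+151 = 669 → 02 9d.

029d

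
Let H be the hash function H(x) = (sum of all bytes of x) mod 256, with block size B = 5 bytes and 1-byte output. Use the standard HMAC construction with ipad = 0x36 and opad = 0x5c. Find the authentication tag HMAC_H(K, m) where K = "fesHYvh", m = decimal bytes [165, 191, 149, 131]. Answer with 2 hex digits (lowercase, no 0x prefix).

Key "fesHYvh" = 66 65 73 48 59 76 68 is 7 bytes > B = 5, so hash it first: H(key) = bd, then zero-pad to 5 bytes: K' = bd 00 00 00 00.
K' ⊕ ipad = 8b 36 36 36 36.  K' ⊕ opad = e1 5c 5c 5c 5c.
Inner input = (K'⊕ipad) ∥ m = 8b 36 36 36 36 ∥ a5 bf 95 83.
Inner hash: sum = 139+54+54+54+54+165+191+149+131 = 991; mod 256 = 223 → df.
Outer input = (K'⊕opad) ∥ inner = e1 5c 5c 5c 5c ∥ df.
Outer hash (tag): sum = 225+92+92+92+92+223 = 816; mod 256 = 48 → 30.

30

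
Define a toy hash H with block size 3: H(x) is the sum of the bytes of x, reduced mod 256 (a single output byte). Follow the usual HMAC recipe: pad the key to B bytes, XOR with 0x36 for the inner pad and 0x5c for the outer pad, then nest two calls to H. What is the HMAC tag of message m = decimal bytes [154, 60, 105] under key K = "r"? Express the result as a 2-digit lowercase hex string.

d5

Key "r" = 72 is 1 byte ≤ B = 3; zero-pad to 3 bytes: K' = 72 00 00.
K' ⊕ ipad = 44 36 36.  K' ⊕ opad = 2e 5c 5c.
Inner input = (K'⊕ipad) ∥ m = 44 36 36 ∥ 9a 3c 69.
Inner hash: sum = 68+54+54+154+60+105 = 495; mod 256 = 239 → ef.
Outer input = (K'⊕opad) ∥ inner = 2e 5c 5c ∥ ef.
Outer hash (tag): sum = 46+92+92+239 = 469; mod 256 = 213 → d5.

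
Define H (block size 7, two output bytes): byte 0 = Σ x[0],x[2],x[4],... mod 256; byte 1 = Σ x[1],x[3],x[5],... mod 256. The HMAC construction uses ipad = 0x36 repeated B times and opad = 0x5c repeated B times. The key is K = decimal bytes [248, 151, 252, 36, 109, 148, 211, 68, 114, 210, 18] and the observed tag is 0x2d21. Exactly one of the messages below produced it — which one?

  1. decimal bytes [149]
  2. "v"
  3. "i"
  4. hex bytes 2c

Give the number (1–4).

2

Key decimal bytes [248, 151, 252, 36, 109, 148, 211, 68, 114, 210, 18] = f8 97 fc 24 6d 94 d3 44 72 d2 12 is 11 bytes > B = 7, so hash it first: H(key) = b8 65, then zero-pad to 7 bytes: K' = b8 65 00 00 00 00 00.
K' ⊕ ipad = 8e 53 36 36 36 36 36; K' ⊕ opad = e4 39 5c 5c 5c 5c 5c.
m1: inner = H(8e 53 36 36 36 36 36 95) = 30 54; tag = H(e4 39 5c 5c 5c 5c 5c 30 54) = 4c21
m2: inner = H(8e 53 36 36 36 36 36 76) = 30 35; tag = H(e4 39 5c 5c 5c 5c 5c 30 35) = 2d21 ← matches
m3: inner = H(8e 53 36 36 36 36 36 69) = 30 28; tag = H(e4 39 5c 5c 5c 5c 5c 30 28) = 2021
m4: inner = H(8e 53 36 36 36 36 36 2c) = 30 eb; tag = H(e4 39 5c 5c 5c 5c 5c 30 eb) = e321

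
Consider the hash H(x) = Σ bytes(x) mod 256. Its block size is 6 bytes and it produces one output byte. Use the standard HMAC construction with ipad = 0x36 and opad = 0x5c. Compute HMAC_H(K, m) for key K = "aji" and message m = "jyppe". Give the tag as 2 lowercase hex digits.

98

Key "aji" = 61 6a 69 is 3 bytes ≤ B = 6; zero-pad to 6 bytes: K' = 61 6a 69 00 00 00.
K' ⊕ ipad = 57 5c 5f 36 36 36.  K' ⊕ opad = 3d 36 35 5c 5c 5c.
Inner input = (K'⊕ipad) ∥ m = 57 5c 5f 36 36 36 ∥ 6a 79 70 70 65.
Inner hash: sum = 87+92+95+54+54+54+106+121+112+112+101 = 988; mod 256 = 220 → dc.
Outer input = (K'⊕opad) ∥ inner = 3d 36 35 5c 5c 5c ∥ dc.
Outer hash (tag): sum = 61+54+53+92+92+92+220 = 664; mod 256 = 152 → 98.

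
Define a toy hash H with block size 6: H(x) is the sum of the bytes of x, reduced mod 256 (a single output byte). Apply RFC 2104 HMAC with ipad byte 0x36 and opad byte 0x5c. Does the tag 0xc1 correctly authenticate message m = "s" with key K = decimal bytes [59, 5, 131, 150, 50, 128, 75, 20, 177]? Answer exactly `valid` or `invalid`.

Key decimal bytes [59, 5, 131, 150, 50, 128, 75, 20, 177] = 3b 05 83 96 32 80 4b 14 b1 is 9 bytes > B = 6, so hash it first: H(key) = 1b, then zero-pad to 6 bytes: K' = 1b 00 00 00 00 00.
K' ⊕ ipad = 2d 36 36 36 36 36; K' ⊕ opad = 47 5c 5c 5c 5c 5c.
Inner hash: sum = 45+54+54+54+54+54+115 = 430; mod 256 = 174 → ae.
Outer hash (recomputed tag): sum = 71+92+92+92+92+92+174 = 705; mod 256 = 193 → c1.
Recomputed tag = c1; claimed = c1 → match.

valid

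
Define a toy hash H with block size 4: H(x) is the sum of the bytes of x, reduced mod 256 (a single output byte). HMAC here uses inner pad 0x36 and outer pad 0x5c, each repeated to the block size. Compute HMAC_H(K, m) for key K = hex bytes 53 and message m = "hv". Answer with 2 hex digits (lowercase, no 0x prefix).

Key hex bytes 53 is 1 byte ≤ B = 4; zero-pad to 4 bytes: K' = 53 00 00 00.
K' ⊕ ipad = 65 36 36 36.  K' ⊕ opad = 0f 5c 5c 5c.
Inner input = (K'⊕ipad) ∥ m = 65 36 36 36 ∥ 68 76.
Inner hash: sum = 101+54+54+54+104+118 = 485; mod 256 = 229 → e5.
Outer input = (K'⊕opad) ∥ inner = 0f 5c 5c 5c ∥ e5.
Outer hash (tag): sum = 15+92+92+92+229 = 520; mod 256 = 8 → 08.

08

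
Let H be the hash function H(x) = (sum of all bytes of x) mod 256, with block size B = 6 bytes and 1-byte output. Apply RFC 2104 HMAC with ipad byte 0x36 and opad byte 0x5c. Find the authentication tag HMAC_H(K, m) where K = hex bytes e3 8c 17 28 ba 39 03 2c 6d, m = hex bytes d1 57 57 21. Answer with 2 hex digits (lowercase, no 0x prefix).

Key hex bytes e3 8c 17 28 ba 39 03 2c 6d is 9 bytes > B = 6, so hash it first: H(key) = 3d, then zero-pad to 6 bytes: K' = 3d 00 00 00 00 00.
K' ⊕ ipad = 0b 36 36 36 36 36.  K' ⊕ opad = 61 5c 5c 5c 5c 5c.
Inner input = (K'⊕ipad) ∥ m = 0b 36 36 36 36 36 ∥ d1 57 57 21.
Inner hash: sum = 11+54+54+54+54+54+209+87+87+33 = 697; mod 256 = 185 → b9.
Outer input = (K'⊕opad) ∥ inner = 61 5c 5c 5c 5c 5c ∥ b9.
Outer hash (tag): sum = 97+92+92+92+92+92+185 = 742; mod 256 = 230 → e6.

e6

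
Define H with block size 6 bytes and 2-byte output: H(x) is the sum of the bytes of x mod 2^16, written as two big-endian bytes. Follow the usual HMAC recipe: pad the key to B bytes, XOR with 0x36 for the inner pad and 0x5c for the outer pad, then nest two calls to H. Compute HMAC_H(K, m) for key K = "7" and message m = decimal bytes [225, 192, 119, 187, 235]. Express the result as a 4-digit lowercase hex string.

0308

Key "7" = 37 is 1 byte ≤ B = 6; zero-pad to 6 bytes: K' = 37 00 00 00 00 00.
K' ⊕ ipad = 01 36 36 36 36 36.  K' ⊕ opad = 6b 5c 5c 5c 5c 5c.
Inner input = (K'⊕ipad) ∥ m = 01 36 36 36 36 36 ∥ e1 c0 77 bb eb.
Inner hash: sum = 1+54+54+54+54+54+225+192+119+187+235 = 1229 → 04 cd.
Outer input = (K'⊕opad) ∥ inner = 6b 5c 5c 5c 5c 5c ∥ 04 cd.
Outer hash (tag): sum = 107+92+92+92+92+92+4+205 = 776 → 03 08.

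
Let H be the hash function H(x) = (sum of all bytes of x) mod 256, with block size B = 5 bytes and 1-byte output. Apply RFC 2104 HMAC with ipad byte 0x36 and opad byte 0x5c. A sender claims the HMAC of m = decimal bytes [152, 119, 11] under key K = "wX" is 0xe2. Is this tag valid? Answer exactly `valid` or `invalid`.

invalid

Key "wX" = 77 58 is 2 bytes ≤ B = 5; zero-pad to 5 bytes: K' = 77 58 00 00 00.
K' ⊕ ipad = 41 6e 36 36 36; K' ⊕ opad = 2b 04 5c 5c 5c.
Inner hash: sum = 65+110+54+54+54+152+119+11 = 619; mod 256 = 107 → 6b.
Outer hash (recomputed tag): sum = 43+4+92+92+92+107 = 430; mod 256 = 174 → ae.
Recomputed tag = ae; claimed = e2 → mismatch.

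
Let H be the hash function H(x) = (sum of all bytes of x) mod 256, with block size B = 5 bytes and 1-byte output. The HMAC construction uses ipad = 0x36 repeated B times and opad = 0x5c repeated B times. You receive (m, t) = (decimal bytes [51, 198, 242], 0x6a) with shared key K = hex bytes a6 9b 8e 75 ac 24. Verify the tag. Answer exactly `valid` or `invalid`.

Key hex bytes a6 9b 8e 75 ac 24 is 6 bytes > B = 5, so hash it first: H(key) = 14, then zero-pad to 5 bytes: K' = 14 00 00 00 00.
K' ⊕ ipad = 22 36 36 36 36; K' ⊕ opad = 48 5c 5c 5c 5c.
Inner hash: sum = 34+54+54+54+54+51+198+242 = 741; mod 256 = 229 → e5.
Outer hash (recomputed tag): sum = 72+92+92+92+92+229 = 669; mod 256 = 157 → 9d.
Recomputed tag = 9d; claimed = 6a → mismatch.

invalid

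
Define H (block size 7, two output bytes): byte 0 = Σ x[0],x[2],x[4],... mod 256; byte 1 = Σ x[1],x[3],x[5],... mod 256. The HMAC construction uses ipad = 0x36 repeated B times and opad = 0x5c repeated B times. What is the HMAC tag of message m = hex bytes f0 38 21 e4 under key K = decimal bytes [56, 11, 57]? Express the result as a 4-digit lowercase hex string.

3bb4

Key decimal bytes [56, 11, 57] = 38 0b 39 is 3 bytes ≤ B = 7; zero-pad to 7 bytes: K' = 38 0b 39 00 00 00 00.
K' ⊕ ipad = 0e 3d 0f 36 36 36 36.  K' ⊕ opad = 64 57 65 5c 5c 5c 5c.
Inner input = (K'⊕ipad) ∥ m = 0e 3d 0f 36 36 36 36 ∥ f0 38 21 e4.
Inner hash: even-index sum = 421 mod 256 = 165; odd-index sum = 442 mod 256 = 186 → a5 ba.
Outer input = (K'⊕opad) ∥ inner = 64 57 65 5c 5c 5c 5c ∥ a5 ba.
Outer hash (tag): even-index sum = 571 mod 256 = 59; odd-index sum = 436 mod 256 = 180 → 3b b4.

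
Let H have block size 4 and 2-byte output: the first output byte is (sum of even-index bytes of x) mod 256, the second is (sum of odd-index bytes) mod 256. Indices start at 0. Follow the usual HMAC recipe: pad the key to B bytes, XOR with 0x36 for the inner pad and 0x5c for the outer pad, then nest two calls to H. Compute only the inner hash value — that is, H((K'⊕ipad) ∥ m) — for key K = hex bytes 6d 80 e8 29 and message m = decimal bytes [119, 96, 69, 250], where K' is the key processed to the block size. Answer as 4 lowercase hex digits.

Key hex bytes 6d 80 e8 29 is exactly B = 4 bytes: K' = 6d 80 e8 29.
K' ⊕ ipad = 5b b6 de 1f.
Inner input = 5b b6 de 1f ∥ 77 60 45 fa.
Inner hash: even-index sum = 501 mod 256 = 245; odd-index sum = 559 mod 256 = 47 → f5 2f.

f52f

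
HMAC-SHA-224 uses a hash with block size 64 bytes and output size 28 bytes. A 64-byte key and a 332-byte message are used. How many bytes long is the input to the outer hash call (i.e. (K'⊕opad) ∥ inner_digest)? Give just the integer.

92

Key is 64 ≤ 64 bytes, zero-padded: |K'| = 64.
Outer input = (K'⊕opad) ∥ H(inner) → 64 + 28 = 92 bytes.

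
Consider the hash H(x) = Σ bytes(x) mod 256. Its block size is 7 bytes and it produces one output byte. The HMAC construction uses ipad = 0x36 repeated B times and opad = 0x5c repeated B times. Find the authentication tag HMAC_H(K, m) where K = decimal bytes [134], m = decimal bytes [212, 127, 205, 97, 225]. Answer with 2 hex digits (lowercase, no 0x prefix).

58

Key decimal bytes [134] = 86 is 1 byte ≤ B = 7; zero-pad to 7 bytes: K' = 86 00 00 00 00 00 00.
K' ⊕ ipad = b0 36 36 36 36 36 36.  K' ⊕ opad = da 5c 5c 5c 5c 5c 5c.
Inner input = (K'⊕ipad) ∥ m = b0 36 36 36 36 36 36 ∥ d4 7f cd 61 e1.
Inner hash: sum = 176+54+54+54+54+54+54+212+127+205+97+225 = 1366; mod 256 = 86 → 56.
Outer input = (K'⊕opad) ∥ inner = da 5c 5c 5c 5c 5c 5c ∥ 56.
Outer hash (tag): sum = 218+92+92+92+92+92+92+86 = 856; mod 256 = 88 → 58.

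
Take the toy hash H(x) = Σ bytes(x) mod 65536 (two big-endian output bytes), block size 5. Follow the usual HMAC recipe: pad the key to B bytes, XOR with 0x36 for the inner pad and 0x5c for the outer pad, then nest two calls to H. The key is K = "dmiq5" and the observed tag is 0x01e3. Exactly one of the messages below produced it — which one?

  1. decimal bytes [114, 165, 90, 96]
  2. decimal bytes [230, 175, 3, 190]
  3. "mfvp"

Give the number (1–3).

Key "dmiq5" = 64 6d 69 71 35 is exactly B = 5 bytes: K' = 64 6d 69 71 35.
K' ⊕ ipad = 52 5b 5f 47 03; K' ⊕ opad = 38 31 35 2d 69.
m1: inner = H(52 5b 5f 47 03 72 a5 5a 60) = 03 27; tag = H(38 31 35 2d 69 03 27) = 015e
m2: inner = H(52 5b 5f 47 03 e6 af 03 be) = 03 ac; tag = H(38 31 35 2d 69 03 ac) = 01e3 ← matches
m3: inner = H(52 5b 5f 47 03 6d 66 76 70) = 03 0f; tag = H(38 31 35 2d 69 03 0f) = 0146

2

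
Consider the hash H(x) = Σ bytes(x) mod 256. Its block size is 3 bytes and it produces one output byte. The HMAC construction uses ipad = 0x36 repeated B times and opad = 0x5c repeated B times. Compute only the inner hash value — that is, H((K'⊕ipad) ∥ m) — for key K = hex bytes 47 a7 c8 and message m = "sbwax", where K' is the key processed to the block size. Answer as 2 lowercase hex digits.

Key hex bytes 47 a7 c8 is exactly B = 3 bytes: K' = 47 a7 c8.
K' ⊕ ipad = 71 91 fe.
Inner input = 71 91 fe ∥ 73 62 77 61 78.
Inner hash: sum = 113+145+254+115+98+119+97+120 = 1061; mod 256 = 37 → 25.

25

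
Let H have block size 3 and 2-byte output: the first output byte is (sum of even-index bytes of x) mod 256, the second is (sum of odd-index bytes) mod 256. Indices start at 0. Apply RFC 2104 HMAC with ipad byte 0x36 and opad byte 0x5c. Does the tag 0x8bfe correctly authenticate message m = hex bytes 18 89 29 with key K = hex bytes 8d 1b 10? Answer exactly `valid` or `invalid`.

Key hex bytes 8d 1b 10 is exactly B = 3 bytes: K' = 8d 1b 10.
K' ⊕ ipad = bb 2d 26; K' ⊕ opad = d1 47 4c.
Inner hash: even-index sum = 362 mod 256 = 106; odd-index sum = 110 mod 256 = 110 → 6a 6e.
Outer hash (recomputed tag): even-index sum = 395 mod 256 = 139; odd-index sum = 177 mod 256 = 177 → 8b b1.
Recomputed tag = 8bb1; claimed = 8bfe → mismatch.

invalid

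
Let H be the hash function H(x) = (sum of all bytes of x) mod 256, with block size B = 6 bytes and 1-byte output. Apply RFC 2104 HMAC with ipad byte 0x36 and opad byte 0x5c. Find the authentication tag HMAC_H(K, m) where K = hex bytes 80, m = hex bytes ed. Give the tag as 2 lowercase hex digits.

Key hex bytes 80 is 1 byte ≤ B = 6; zero-pad to 6 bytes: K' = 80 00 00 00 00 00.
K' ⊕ ipad = b6 36 36 36 36 36.  K' ⊕ opad = dc 5c 5c 5c 5c 5c.
Inner input = (K'⊕ipad) ∥ m = b6 36 36 36 36 36 ∥ ed.
Inner hash: sum = 182+54+54+54+54+54+237 = 689; mod 256 = 177 → b1.
Outer input = (K'⊕opad) ∥ inner = dc 5c 5c 5c 5c 5c ∥ b1.
Outer hash (tag): sum = 220+92+92+92+92+92+177 = 857; mod 256 = 89 → 59.

59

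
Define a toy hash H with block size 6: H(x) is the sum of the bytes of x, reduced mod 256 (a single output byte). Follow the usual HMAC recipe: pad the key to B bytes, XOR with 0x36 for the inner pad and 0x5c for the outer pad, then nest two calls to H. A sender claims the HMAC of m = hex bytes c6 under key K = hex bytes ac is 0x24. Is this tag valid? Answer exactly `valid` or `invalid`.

invalid

Key hex bytes ac is 1 byte ≤ B = 6; zero-pad to 6 bytes: K' = ac 00 00 00 00 00.
K' ⊕ ipad = 9a 36 36 36 36 36; K' ⊕ opad = f0 5c 5c 5c 5c 5c.
Inner hash: sum = 154+54+54+54+54+54+198 = 622; mod 256 = 110 → 6e.
Outer hash (recomputed tag): sum = 240+92+92+92+92+92+110 = 810; mod 256 = 42 → 2a.
Recomputed tag = 2a; claimed = 24 → mismatch.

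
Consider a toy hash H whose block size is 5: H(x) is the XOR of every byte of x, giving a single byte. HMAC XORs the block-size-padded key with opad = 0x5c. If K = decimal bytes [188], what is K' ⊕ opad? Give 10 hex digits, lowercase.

e05c5c5c5c

Key decimal bytes [188] = bc is 1 byte ≤ B = 5; zero-pad to 5 bytes: K' = bc 00 00 00 00.
XOR each byte with 0x5c: bc⊕5c=e0, 00⊕5c=5c, 00⊕5c=5c, 00⊕5c=5c, 00⊕5c=5c.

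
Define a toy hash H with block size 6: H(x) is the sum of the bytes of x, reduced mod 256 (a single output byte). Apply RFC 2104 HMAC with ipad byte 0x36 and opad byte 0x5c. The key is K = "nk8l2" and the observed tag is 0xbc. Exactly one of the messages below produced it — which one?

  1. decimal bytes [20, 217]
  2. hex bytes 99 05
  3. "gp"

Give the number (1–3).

Key "nk8l2" = 6e 6b 38 6c 32 is 5 bytes ≤ B = 6; zero-pad to 6 bytes: K' = 6e 6b 38 6c 32 00.
K' ⊕ ipad = 58 5d 0e 5a 04 36; K' ⊕ opad = 32 37 64 30 6e 5c.
m1: inner = H(58 5d 0e 5a 04 36 14 d9) = 44; tag = H(32 37 64 30 6e 5c 44) = 0b
m2: inner = H(58 5d 0e 5a 04 36 99 05) = f5; tag = H(32 37 64 30 6e 5c f5) = bc ← matches
m3: inner = H(58 5d 0e 5a 04 36 67 70) = 2e; tag = H(32 37 64 30 6e 5c 2e) = f5

2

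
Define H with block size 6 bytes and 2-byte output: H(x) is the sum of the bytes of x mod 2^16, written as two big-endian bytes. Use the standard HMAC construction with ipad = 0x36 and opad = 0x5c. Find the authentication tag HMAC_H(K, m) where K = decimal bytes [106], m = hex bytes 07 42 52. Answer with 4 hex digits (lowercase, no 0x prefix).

0209

Key decimal bytes [106] = 6a is 1 byte ≤ B = 6; zero-pad to 6 bytes: K' = 6a 00 00 00 00 00.
K' ⊕ ipad = 5c 36 36 36 36 36.  K' ⊕ opad = 36 5c 5c 5c 5c 5c.
Inner input = (K'⊕ipad) ∥ m = 5c 36 36 36 36 36 ∥ 07 42 52.
Inner hash: sum = 92+54+54+54+54+54+7+66+82 = 517 → 02 05.
Outer input = (K'⊕opad) ∥ inner = 36 5c 5c 5c 5c 5c ∥ 02 05.
Outer hash (tag): sum = 54+92+92+92+92+92+2+5 = 521 → 02 09.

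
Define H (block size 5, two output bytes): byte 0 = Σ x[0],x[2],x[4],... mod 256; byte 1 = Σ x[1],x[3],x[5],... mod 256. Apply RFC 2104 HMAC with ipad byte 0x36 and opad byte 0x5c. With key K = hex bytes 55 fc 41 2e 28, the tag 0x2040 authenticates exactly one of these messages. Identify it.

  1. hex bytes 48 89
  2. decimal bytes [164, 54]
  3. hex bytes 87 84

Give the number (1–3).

Key hex bytes 55 fc 41 2e 28 is exactly B = 5 bytes: K' = 55 fc 41 2e 28.
K' ⊕ ipad = 63 ca 77 18 1e; K' ⊕ opad = 09 a0 1d 72 74.
m1: inner = H(63 ca 77 18 1e 48 89) = 81 2a; tag = H(09 a0 1d 72 74 81 2a) = c493
m2: inner = H(63 ca 77 18 1e a4 36) = 2e 86; tag = H(09 a0 1d 72 74 2e 86) = 2040 ← matches
m3: inner = H(63 ca 77 18 1e 87 84) = 7c 69; tag = H(09 a0 1d 72 74 7c 69) = 038e

2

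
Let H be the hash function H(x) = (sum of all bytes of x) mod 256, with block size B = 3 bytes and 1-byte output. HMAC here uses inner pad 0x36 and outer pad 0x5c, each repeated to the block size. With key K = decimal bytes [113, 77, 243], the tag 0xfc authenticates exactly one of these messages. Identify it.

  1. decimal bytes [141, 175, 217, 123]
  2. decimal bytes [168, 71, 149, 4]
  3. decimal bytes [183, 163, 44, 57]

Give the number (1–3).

Key decimal bytes [113, 77, 243] = 71 4d f3 is exactly B = 3 bytes: K' = 71 4d f3.
K' ⊕ ipad = 47 7b c5; K' ⊕ opad = 2d 11 af.
m1: inner = H(47 7b c5 8d af d9 7b) = 17; tag = H(2d 11 af 17) = 04
m2: inner = H(47 7b c5 a8 47 95 04) = 0f; tag = H(2d 11 af 0f) = fc ← matches
m3: inner = H(47 7b c5 b7 a3 2c 39) = 46; tag = H(2d 11 af 46) = 33

2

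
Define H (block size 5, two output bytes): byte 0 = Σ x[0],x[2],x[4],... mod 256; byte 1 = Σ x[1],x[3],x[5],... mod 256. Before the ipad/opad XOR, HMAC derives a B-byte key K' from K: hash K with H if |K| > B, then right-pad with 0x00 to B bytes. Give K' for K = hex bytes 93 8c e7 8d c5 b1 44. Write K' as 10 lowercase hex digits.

83ca000000

|K| = 7 > B = 5, so first hash the key.
H(K): even-index sum = 643 mod 256 = 131; odd-index sum = 458 mod 256 = 202 → 83 ca.
Zero-pad H(K) = 83 ca to 5 bytes: K' = 83 ca 00 00 00.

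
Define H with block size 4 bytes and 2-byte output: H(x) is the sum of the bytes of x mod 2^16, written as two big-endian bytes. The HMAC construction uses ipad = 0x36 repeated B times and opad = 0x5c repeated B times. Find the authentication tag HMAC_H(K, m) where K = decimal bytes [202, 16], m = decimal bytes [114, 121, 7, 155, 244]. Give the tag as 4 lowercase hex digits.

01ad

Key decimal bytes [202, 16] = ca 10 is 2 bytes ≤ B = 4; zero-pad to 4 bytes: K' = ca 10 00 00.
K' ⊕ ipad = fc 26 36 36.  K' ⊕ opad = 96 4c 5c 5c.
Inner input = (K'⊕ipad) ∥ m = fc 26 36 36 ∥ 72 79 07 9b f4.
Inner hash: sum = 252+38+54+54+114+121+7+155+244 = 1039 → 04 0f.
Outer input = (K'⊕opad) ∥ inner = 96 4c 5c 5c ∥ 04 0f.
Outer hash (tag): sum = 150+76+92+92+4+15 = 429 → 01 ad.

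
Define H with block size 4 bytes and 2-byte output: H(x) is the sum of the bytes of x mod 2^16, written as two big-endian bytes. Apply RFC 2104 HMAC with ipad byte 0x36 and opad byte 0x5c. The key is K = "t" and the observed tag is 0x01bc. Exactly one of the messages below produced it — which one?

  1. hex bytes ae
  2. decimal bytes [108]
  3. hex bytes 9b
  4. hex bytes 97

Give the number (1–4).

3

Key "t" = 74 is 1 byte ≤ B = 4; zero-pad to 4 bytes: K' = 74 00 00 00.
K' ⊕ ipad = 42 36 36 36; K' ⊕ opad = 28 5c 5c 5c.
m1: inner = H(42 36 36 36 ae) = 01 92; tag = H(28 5c 5c 5c 01 92) = 01cf
m2: inner = H(42 36 36 36 6c) = 01 50; tag = H(28 5c 5c 5c 01 50) = 018d
m3: inner = H(42 36 36 36 9b) = 01 7f; tag = H(28 5c 5c 5c 01 7f) = 01bc ← matches
m4: inner = H(42 36 36 36 97) = 01 7b; tag = H(28 5c 5c 5c 01 7b) = 01b8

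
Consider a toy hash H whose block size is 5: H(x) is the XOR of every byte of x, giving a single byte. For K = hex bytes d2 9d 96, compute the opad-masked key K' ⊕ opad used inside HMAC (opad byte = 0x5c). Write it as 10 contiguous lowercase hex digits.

Key hex bytes d2 9d 96 is 3 bytes ≤ B = 5; zero-pad to 5 bytes: K' = d2 9d 96 00 00.
XOR each byte with 0x5c: d2⊕5c=8e, 9d⊕5c=c1, 96⊕5c=ca, 00⊕5c=5c, 00⊕5c=5c.

8ec1ca5c5c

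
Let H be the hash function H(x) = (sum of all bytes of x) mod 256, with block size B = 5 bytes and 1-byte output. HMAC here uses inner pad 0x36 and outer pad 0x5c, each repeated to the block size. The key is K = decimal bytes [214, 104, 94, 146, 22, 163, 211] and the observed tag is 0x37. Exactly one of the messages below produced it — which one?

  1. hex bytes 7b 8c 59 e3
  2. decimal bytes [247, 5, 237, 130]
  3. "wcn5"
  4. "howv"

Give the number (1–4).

3

Key decimal bytes [214, 104, 94, 146, 22, 163, 211] = d6 68 5e 92 16 a3 d3 is 7 bytes > B = 5, so hash it first: H(key) = ba, then zero-pad to 5 bytes: K' = ba 00 00 00 00.
K' ⊕ ipad = 8c 36 36 36 36; K' ⊕ opad = e6 5c 5c 5c 5c.
m1: inner = H(8c 36 36 36 36 7b 8c 59 e3) = a7; tag = H(e6 5c 5c 5c 5c a7) = fd
m2: inner = H(8c 36 36 36 36 f7 05 ed 82) = cf; tag = H(e6 5c 5c 5c 5c cf) = 25
m3: inner = H(8c 36 36 36 36 77 63 6e 35) = e1; tag = H(e6 5c 5c 5c 5c e1) = 37 ← matches
m4: inner = H(8c 36 36 36 36 68 6f 77 76) = 28; tag = H(e6 5c 5c 5c 5c 28) = 7e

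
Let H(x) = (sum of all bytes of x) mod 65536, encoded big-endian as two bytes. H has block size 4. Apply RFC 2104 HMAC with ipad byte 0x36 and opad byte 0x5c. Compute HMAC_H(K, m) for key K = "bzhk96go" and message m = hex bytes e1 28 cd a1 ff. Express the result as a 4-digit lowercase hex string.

029a

Key "bzhk96go" = 62 7a 68 6b 39 36 67 6f is 8 bytes > B = 4, so hash it first: H(key) = 02 f4, then zero-pad to 4 bytes: K' = 02 f4 00 00.
K' ⊕ ipad = 34 c2 36 36.  K' ⊕ opad = 5e a8 5c 5c.
Inner input = (K'⊕ipad) ∥ m = 34 c2 36 36 ∥ e1 28 cd a1 ff.
Inner hash: sum = 52+194+54+54+225+40+205+161+255 = 1240 → 04 d8.
Outer input = (K'⊕opad) ∥ inner = 5e a8 5c 5c ∥ 04 d8.
Outer hash (tag): sum = 94+168+92+92+4+216 = 666 → 02 9a.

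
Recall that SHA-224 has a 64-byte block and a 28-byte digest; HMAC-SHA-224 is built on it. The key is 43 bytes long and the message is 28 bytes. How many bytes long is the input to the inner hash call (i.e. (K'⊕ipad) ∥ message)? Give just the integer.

Key is 43 ≤ 64 bytes, zero-padded: |K'| = 64.
Inner input = (K'⊕ipad) ∥ m → 64 + 28 = 92 bytes.

92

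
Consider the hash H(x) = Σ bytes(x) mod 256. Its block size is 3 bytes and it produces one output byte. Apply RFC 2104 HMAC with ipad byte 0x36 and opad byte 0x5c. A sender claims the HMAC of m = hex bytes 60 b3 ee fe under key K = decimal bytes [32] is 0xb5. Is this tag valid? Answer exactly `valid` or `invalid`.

Key decimal bytes [32] = 20 is 1 byte ≤ B = 3; zero-pad to 3 bytes: K' = 20 00 00.
K' ⊕ ipad = 16 36 36; K' ⊕ opad = 7c 5c 5c.
Inner hash: sum = 22+54+54+96+179+238+254 = 897; mod 256 = 129 → 81.
Outer hash (recomputed tag): sum = 124+92+92+129 = 437; mod 256 = 181 → b5.
Recomputed tag = b5; claimed = b5 → match.

valid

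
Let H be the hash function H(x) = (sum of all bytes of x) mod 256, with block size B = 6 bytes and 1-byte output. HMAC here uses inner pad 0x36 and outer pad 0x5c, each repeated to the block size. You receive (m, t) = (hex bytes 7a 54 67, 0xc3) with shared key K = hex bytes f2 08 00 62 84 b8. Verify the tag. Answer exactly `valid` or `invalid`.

invalid

Key hex bytes f2 08 00 62 84 b8 is exactly B = 6 bytes: K' = f2 08 00 62 84 b8.
K' ⊕ ipad = c4 3e 36 54 b2 8e; K' ⊕ opad = ae 54 5c 3e d8 e4.
Inner hash: sum = 196+62+54+84+178+142+122+84+103 = 1025; mod 256 = 1 → 01.
Outer hash (recomputed tag): sum = 174+84+92+62+216+228+1 = 857; mod 256 = 89 → 59.
Recomputed tag = 59; claimed = c3 → mismatch.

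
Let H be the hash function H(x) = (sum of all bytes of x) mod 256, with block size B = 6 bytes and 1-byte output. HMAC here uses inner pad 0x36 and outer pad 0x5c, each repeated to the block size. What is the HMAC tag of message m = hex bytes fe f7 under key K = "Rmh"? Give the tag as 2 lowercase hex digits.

3b

Key "Rmh" = 52 6d 68 is 3 bytes ≤ B = 6; zero-pad to 6 bytes: K' = 52 6d 68 00 00 00.
K' ⊕ ipad = 64 5b 5e 36 36 36.  K' ⊕ opad = 0e 31 34 5c 5c 5c.
Inner input = (K'⊕ipad) ∥ m = 64 5b 5e 36 36 36 ∥ fe f7.
Inner hash: sum = 100+91+94+54+54+54+254+247 = 948; mod 256 = 180 → b4.
Outer input = (K'⊕opad) ∥ inner = 0e 31 34 5c 5c 5c ∥ b4.
Outer hash (tag): sum = 14+49+52+92+92+92+180 = 571; mod 256 = 59 → 3b.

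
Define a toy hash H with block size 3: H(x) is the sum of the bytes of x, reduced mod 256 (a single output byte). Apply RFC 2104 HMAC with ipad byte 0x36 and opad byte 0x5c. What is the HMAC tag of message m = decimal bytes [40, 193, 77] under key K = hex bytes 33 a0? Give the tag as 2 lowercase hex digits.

ce

Key hex bytes 33 a0 is 2 bytes ≤ B = 3; zero-pad to 3 bytes: K' = 33 a0 00.
K' ⊕ ipad = 05 96 36.  K' ⊕ opad = 6f fc 5c.
Inner input = (K'⊕ipad) ∥ m = 05 96 36 ∥ 28 c1 4d.
Inner hash: sum = 5+150+54+40+193+77 = 519; mod 256 = 7 → 07.
Outer input = (K'⊕opad) ∥ inner = 6f fc 5c ∥ 07.
Outer hash (tag): sum = 111+252+92+7 = 462; mod 256 = 206 → ce.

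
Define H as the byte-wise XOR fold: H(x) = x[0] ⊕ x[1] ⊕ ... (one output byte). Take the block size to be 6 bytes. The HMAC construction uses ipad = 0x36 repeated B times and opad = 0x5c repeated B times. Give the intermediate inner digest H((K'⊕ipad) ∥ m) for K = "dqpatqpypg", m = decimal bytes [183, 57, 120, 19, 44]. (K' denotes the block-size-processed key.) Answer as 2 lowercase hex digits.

d6

Key "dqpatqpypg" = 64 71 70 61 74 71 70 79 70 67 is 10 bytes > B = 6, so hash it first: H(key) = 1f, then zero-pad to 6 bytes: K' = 1f 00 00 00 00 00.
K' ⊕ ipad = 29 36 36 36 36 36.
Inner input = 29 36 36 36 36 36 ∥ b7 39 78 13 2c.
Inner hash: XOR 29⊕36⊕36⊕36⊕36⊕36⊕b7⊕39⊕78⊕13⊕2c = d6.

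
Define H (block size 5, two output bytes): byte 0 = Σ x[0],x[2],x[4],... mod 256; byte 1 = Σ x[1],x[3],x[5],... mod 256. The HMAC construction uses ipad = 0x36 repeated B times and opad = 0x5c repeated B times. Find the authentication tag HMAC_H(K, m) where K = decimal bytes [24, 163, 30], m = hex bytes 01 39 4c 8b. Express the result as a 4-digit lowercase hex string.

Key decimal bytes [24, 163, 30] = 18 a3 1e is 3 bytes ≤ B = 5; zero-pad to 5 bytes: K' = 18 a3 1e 00 00.
K' ⊕ ipad = 2e 95 28 36 36.  K' ⊕ opad = 44 ff 42 5c 5c.
Inner input = (K'⊕ipad) ∥ m = 2e 95 28 36 36 ∥ 01 39 4c 8b.
Inner hash: even-index sum = 336 mod 256 = 80; odd-index sum = 280 mod 256 = 24 → 50 18.
Outer input = (K'⊕opad) ∥ inner = 44 ff 42 5c 5c ∥ 50 18.
Outer hash (tag): even-index sum = 250 mod 256 = 250; odd-index sum = 427 mod 256 = 171 → fa ab.

faab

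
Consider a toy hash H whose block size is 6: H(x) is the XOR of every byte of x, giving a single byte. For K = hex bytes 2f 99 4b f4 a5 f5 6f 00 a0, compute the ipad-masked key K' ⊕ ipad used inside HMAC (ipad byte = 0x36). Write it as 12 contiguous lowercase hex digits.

Key hex bytes 2f 99 4b f4 a5 f5 6f 00 a0 is 9 bytes > B = 6, so hash it first: H(key) = 96, then zero-pad to 6 bytes: K' = 96 00 00 00 00 00.
XOR each byte with 0x36: 96⊕36=a0, 00⊕36=36, 00⊕36=36, 00⊕36=36, 00⊕36=36, 00⊕36=36.

a03636363636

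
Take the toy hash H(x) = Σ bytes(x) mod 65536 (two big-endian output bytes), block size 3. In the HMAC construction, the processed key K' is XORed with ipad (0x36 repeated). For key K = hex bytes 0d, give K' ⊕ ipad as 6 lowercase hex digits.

Key hex bytes 0d is 1 byte ≤ B = 3; zero-pad to 3 bytes: K' = 0d 00 00.
XOR each byte with 0x36: 0d⊕36=3b, 00⊕36=36, 00⊕36=36.

3b3636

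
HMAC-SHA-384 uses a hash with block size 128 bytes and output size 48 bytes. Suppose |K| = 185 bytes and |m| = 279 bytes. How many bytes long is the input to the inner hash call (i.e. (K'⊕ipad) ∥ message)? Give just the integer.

Key is 185 > 128 bytes, so it is hashed to 48 bytes then zero-padded to 128: |K'| = 128.
Inner input = (K'⊕ipad) ∥ m → 128 + 279 = 407 bytes.

407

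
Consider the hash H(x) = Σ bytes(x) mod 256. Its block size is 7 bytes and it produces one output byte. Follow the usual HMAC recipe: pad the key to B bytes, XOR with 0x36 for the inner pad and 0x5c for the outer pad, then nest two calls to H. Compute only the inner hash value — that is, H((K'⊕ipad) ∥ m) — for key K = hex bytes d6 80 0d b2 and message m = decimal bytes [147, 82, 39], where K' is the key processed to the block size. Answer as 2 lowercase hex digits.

Key hex bytes d6 80 0d b2 is 4 bytes ≤ B = 7; zero-pad to 7 bytes: K' = d6 80 0d b2 00 00 00.
K' ⊕ ipad = e0 b6 3b 84 36 36 36.
Inner input = e0 b6 3b 84 36 36 36 ∥ 93 52 27.
Inner hash: sum = 224+182+59+132+54+54+54+147+82+39 = 1027; mod 256 = 3 → 03.

03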